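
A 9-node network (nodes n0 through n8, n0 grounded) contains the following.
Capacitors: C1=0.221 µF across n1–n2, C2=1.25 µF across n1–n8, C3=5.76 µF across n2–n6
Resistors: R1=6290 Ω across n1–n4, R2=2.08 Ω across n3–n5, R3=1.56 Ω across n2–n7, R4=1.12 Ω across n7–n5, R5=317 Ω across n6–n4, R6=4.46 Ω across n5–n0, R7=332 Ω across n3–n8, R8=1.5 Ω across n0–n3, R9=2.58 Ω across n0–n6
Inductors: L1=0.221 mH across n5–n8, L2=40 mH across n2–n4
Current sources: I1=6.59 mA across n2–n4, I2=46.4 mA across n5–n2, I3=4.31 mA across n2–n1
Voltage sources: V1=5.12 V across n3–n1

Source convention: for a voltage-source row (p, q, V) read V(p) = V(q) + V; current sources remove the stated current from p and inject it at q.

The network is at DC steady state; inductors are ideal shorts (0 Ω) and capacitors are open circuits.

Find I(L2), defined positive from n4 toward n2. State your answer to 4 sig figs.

Apply KCL at each of the 8 non-ground nodes and solve the resulting linear system.
Node n1: branches {C1, R1, C2, I3, V1} → V_1 = -5.118
Node n2: branches {C1, I1, L2, R3, I2, C3, I3} → V_2 = 0.1032
Node n3: branches {R2, R7, R8, V1} → V_3 = 0.001716
Node n4: branches {R1, I1, L2, R5} → V_4 = 0.1032
Node n5: branches {L1, R2, R4, I2, R6} → V_5 = -0.006543
Node n6: branches {R5, C3, R9} → V_6 = 0.0008329
Node n7: branches {R3, R4} → V_7 = 0.03931
Node n8: branches {L1, C2, R7} → V_8 = -0.006543
Source currents: i(L1)=-2.488e-05, i(L2)=-0.005437, i(V1)=-0.005140

0.005437 A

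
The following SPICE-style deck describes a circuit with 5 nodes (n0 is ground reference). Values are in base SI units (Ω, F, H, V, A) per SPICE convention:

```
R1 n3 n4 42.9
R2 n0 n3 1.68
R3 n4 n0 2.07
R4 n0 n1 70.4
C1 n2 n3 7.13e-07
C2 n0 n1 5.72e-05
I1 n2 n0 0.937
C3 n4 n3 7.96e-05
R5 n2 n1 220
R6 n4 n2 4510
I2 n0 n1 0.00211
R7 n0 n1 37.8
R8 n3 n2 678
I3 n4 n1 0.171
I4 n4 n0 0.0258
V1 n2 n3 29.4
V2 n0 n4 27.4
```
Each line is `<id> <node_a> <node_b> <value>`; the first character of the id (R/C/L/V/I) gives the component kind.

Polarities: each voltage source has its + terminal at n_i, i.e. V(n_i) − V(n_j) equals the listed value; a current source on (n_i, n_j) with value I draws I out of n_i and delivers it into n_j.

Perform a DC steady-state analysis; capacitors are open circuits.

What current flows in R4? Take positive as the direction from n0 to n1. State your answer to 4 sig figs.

-0.09251 A

MNA unknowns: 4 node voltages V₁..V_4 plus 2 source currents (V1, V2)
R1: Y=0.02331 on G[3,4]
R2: Y=0.5952 on G[0,3]
R3: Y=0.4831 on G[4,0]
R4: Y=0.01420 on G[0,1]
C1: Y=0.000 on G[2,3]
C2: Y=0.000 on G[0,1]
I1: z[2]−=0.937, z[0]+=0.937
C3: Y=0.000 on G[4,3]
R5: Y=0.004545 on G[2,1]
R6: Y=0.0002217 on G[4,2]
I2: z[0]−=0.00211, z[1]+=0.00211
R7: Y=0.02646 on G[0,1]
R8: Y=0.001475 on G[3,2]
I3: z[4]−=0.171, z[1]+=0.171
I4: z[4]−=0.0258, z[0]+=0.0258
V1: row V2−V3=29.4, i_V1 at 2,3
V2: row V0−V4=27.4, i_V2 at 0,4
solve → V1=6.513, V2=26.68, V3=-2.715, V4=-27.40
aux → i_V1=-1.084, i_V2=-13.63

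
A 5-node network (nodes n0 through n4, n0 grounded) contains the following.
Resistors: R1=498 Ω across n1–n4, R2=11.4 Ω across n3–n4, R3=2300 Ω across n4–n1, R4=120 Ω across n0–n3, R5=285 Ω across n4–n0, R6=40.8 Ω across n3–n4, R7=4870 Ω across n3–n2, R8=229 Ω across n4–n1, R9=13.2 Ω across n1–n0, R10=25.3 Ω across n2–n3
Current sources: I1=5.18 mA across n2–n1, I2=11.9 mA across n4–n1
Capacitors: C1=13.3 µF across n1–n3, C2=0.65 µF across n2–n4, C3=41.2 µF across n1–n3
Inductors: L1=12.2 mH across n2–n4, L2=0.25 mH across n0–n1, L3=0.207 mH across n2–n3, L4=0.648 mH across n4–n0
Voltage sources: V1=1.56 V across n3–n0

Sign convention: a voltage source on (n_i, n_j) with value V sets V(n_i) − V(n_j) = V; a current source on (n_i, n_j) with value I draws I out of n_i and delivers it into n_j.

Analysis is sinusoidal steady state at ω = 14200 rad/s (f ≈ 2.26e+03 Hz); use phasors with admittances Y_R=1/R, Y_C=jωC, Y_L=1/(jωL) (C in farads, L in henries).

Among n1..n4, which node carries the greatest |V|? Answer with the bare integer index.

1

MNA unknowns: 4 node voltages V₁..V_4 plus 1 source current (V1)
R1: Y=0.002008+0.000j on G[1,4]
R2: Y=0.08772+0.000j on G[3,4]
I1: z[2]−=0.00518, z[1]+=0.00518
C1: Y=0.000+0.1889j on G[1,3]
L1: Y=0.000-0.005772j on G[2,4]
R3: Y=0.0004348+0.000j on G[4,1]
R4: Y=0.008333+0.000j on G[0,3]
R5: Y=0.003509+0.000j on G[4,0]
R6: Y=0.02451+0.000j on G[3,4]
R7: Y=0.0002053+0.000j on G[3,2]
R8: Y=0.004367+0.000j on G[4,1]
I2: z[4]−=0.0119, z[1]+=0.0119
C2: Y=0.000+0.009230j on G[2,4]
R9: Y=0.07576+0.000j on G[1,0]
L2: Y=0.000-0.2817j on G[0,1]
L3: Y=0.000-0.3402j on G[2,3]
C3: Y=0.000+0.5850j on G[1,3]
R10: Y=0.03953+0.000j on G[2,3]
L4: Y=0.000-0.1087j on G[4,0]
V1: row V3−V0=1.56, i_V1 at 3,0
solve → V1=2.403+0.3572j, V2=1.565-0.02377j, V3=1.560+0.000j, V4=0.8121+0.7613j
aux → i_V1=-0.3813+0.7355j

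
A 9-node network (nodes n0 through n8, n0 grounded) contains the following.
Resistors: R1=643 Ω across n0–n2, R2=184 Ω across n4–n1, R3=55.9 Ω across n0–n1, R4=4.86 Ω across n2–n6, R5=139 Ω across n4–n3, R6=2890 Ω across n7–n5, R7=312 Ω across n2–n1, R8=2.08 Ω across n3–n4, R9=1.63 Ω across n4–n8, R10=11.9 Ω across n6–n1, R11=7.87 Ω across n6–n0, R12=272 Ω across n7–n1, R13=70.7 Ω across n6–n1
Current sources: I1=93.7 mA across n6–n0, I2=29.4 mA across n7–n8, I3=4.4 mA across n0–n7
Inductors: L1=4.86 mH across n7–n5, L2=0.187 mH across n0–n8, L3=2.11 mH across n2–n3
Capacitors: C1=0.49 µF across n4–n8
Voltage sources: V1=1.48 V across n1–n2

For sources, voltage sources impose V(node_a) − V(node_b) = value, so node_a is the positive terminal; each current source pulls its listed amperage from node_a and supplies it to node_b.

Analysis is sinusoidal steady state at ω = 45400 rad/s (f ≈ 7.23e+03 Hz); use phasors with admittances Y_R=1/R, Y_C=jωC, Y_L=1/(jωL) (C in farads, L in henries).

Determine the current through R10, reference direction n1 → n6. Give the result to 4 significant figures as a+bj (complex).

MNA unknowns: 8 node voltages V₁..V_8 plus 1 source current (V1)
R1: Y=0.001555+0.000j on G[0,2]
R2: Y=0.005435+0.000j on G[4,1]
R3: Y=0.01789+0.000j on G[0,1]
R4: Y=0.2058+0.000j on G[2,6]
R5: Y=0.007194+0.000j on G[4,3]
R6: Y=0.0003460+0.000j on G[7,5]
I1: z[6]−=0.0937, z[0]+=0.0937
R7: Y=0.003205+0.000j on G[2,1]
R8: Y=0.4808+0.000j on G[3,4]
L1: Y=0.000-0.004532j on G[7,5]
R9: Y=0.6135+0.000j on G[4,8]
I2: z[7]−=0.0294, z[8]+=0.0294
R10: Y=0.08403+0.000j on G[6,1]
R11: Y=0.1271+0.000j on G[6,0]
I3: z[0]−=0.0044, z[7]+=0.0044
C1: Y=0.000+0.02225j on G[4,8]
R12: Y=0.003676+0.000j on G[7,1]
L2: Y=0.000-0.1178j on G[0,8]
L3: Y=0.000-0.01044j on G[2,3]
R13: Y=0.01414+0.000j on G[6,1]
V1: row V1−V2=1.48, i_V1 at 1,2
solve → V1=0.03840-0.1096j, V2=-1.442-0.1096j, V3=-0.1140+0.2706j, V4=-0.1059+0.2422j, V5=-6.762-0.1096j, V6=-0.8969-0.07726j, V7=-6.762-0.1096j, V8=-0.1014+0.2226j
aux → i_V1=-0.1230+0.007042j

0.07859-0.002714j A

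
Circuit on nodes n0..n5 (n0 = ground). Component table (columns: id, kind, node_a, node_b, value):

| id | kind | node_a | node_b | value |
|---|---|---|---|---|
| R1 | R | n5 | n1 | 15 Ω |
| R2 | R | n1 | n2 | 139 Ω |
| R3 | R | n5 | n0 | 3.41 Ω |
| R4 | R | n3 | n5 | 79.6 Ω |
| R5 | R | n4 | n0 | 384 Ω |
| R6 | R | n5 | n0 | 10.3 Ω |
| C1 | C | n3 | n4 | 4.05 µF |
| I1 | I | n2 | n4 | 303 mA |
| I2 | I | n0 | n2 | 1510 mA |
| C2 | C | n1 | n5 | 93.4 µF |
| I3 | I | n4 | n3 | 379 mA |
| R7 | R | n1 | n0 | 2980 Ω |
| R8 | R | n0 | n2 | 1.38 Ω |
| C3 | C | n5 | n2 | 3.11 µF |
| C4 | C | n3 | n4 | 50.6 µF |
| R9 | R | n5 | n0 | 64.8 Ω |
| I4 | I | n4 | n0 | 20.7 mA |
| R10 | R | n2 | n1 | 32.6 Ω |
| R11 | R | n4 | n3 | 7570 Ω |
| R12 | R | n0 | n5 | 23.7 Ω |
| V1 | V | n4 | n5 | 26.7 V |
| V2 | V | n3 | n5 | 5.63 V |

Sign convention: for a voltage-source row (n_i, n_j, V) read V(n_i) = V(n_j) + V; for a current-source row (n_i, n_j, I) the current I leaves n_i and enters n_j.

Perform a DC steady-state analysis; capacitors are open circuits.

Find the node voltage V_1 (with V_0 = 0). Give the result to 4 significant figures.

Apply KCL at each of the 5 non-ground nodes and solve the resulting linear system.
Node n1: branches {R1, R2, C2, R7, R10} → V_1 = 0.9255
Node n2: branches {R2, I1, I2, R8, C3, R10} → V_2 = 1.629
Node n3: branches {R4, C1, I3, C4, R11, V2} → V_3 = 6.161
Node n4: branches {R5, C1, I1, I3, C4, I4, R11, V1} → V_4 = 27.23
Node n5: branches {R1, R3, R4, R6, C2, C3, R9, R12, V1, V2} → V_5 = 0.5306
Source currents: i(V1)=-0.1704, i(V2)=0.3111

0.9255 V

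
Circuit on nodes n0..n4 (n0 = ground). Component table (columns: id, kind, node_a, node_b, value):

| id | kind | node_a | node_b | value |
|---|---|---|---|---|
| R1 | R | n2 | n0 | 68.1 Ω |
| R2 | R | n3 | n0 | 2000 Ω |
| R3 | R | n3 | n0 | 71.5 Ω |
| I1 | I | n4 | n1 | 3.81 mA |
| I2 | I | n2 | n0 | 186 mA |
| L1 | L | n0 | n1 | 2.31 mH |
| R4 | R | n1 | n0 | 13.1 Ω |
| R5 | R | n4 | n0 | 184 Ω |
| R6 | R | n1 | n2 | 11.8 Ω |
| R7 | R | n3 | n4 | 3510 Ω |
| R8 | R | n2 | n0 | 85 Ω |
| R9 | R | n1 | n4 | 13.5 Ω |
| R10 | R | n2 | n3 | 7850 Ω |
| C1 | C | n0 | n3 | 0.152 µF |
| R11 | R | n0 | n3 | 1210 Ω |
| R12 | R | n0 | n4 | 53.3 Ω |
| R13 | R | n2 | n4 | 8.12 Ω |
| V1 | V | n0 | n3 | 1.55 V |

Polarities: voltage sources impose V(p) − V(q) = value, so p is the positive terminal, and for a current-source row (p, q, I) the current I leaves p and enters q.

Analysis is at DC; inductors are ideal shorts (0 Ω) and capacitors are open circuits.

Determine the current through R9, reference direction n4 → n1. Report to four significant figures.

-0.04814 A

Apply KCL at each of the 4 non-ground nodes and solve the resulting linear system.
Node n1: branches {I1, L1, R4, R6, R9} → V_1 = 0.000
Node n2: branches {R1, I2, R6, R8, R10, R13} → V_2 = -1.135
Node n3: branches {R2, R3, R7, R10, C1, R11, V1} → V_3 = -1.550
Node n4: branches {I1, R5, R7, R9, R12, R13} → V_4 = -0.6499
Source currents: i(L1)=0.1406, i(V1)=-0.02404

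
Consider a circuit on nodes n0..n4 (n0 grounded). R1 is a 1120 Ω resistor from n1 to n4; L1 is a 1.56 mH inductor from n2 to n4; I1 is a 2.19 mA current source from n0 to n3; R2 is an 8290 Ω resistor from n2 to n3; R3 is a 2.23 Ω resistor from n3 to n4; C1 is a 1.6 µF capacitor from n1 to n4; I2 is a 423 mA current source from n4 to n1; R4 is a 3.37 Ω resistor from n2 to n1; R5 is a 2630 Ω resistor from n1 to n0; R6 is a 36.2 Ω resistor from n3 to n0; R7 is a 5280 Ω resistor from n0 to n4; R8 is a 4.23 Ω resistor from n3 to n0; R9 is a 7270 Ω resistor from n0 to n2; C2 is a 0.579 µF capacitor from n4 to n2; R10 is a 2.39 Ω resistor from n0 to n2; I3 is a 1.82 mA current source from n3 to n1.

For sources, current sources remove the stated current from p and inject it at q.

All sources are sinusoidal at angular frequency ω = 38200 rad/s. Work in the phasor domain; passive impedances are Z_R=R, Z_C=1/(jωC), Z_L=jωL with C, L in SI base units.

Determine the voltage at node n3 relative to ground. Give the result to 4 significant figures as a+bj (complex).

Apply KCL at each of the 4 non-ground nodes and solve the resulting linear system.
Node n1: branches {R1, C1, I2, R4, R5, I3} → V_1 = 1.575-1.132j
Node n2: branches {L1, R2, R4, R9, C2, R10} → V_2 = 0.6402-0.4861j
Node n3: branches {I1, R2, R3, R6, R8, I3} → V_3 = -1.008+0.7713j
Node n4: branches {R1, L1, R3, C1, I2, R7, C2} → V_4 = -1.602+1.226j

-1.008+0.7713j V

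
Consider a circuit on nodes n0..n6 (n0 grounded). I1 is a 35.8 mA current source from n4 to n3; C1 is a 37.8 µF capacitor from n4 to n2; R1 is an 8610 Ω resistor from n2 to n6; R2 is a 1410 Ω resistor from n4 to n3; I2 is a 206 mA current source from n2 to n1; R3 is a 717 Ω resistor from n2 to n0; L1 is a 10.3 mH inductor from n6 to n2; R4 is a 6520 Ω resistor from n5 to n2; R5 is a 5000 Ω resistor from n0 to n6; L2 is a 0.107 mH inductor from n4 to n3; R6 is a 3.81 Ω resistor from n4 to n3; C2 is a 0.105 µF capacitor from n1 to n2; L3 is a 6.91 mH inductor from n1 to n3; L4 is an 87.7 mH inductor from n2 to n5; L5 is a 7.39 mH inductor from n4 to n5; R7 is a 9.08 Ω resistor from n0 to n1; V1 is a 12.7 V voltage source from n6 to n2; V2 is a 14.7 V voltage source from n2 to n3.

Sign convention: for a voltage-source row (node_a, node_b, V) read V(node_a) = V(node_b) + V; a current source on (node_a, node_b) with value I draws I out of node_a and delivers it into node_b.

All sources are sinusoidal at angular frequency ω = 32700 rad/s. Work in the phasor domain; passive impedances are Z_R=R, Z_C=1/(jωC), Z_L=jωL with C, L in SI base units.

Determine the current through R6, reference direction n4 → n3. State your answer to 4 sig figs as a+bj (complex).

MNA unknowns: 6 node voltages V₁..V_6 plus 2 source currents (V1, V2)
I1: z[4]−=0.0358, z[3]+=0.0358
C1: Y=0.000+1.236j on G[4,2]
R1: Y=0.0001161+0.000j on G[2,6]
R2: Y=0.0007092+0.000j on G[4,3]
I2: z[2]−=0.206, z[1]+=0.206
R3: Y=0.001395+0.000j on G[2,0]
L1: Y=0.000-0.002969j on G[6,2]
R4: Y=0.0001534+0.000j on G[5,2]
R5: Y=0.0002000+0.000j on G[0,6]
L2: Y=0.000-0.2858j on G[4,3]
R6: Y=0.2625+0.000j on G[4,3]
C2: Y=0.000+0.003433j on G[1,2]
L3: Y=0.000-0.004426j on G[1,3]
L4: Y=0.000-0.0003487j on G[2,5]
L5: Y=0.000-0.004138j on G[4,5]
R7: Y=0.1101+0.000j on G[0,1]
V1: row V6−V2=12.7, i_V1 at 6,2
V2: row V2−V3=14.7, i_V2 at 2,3
solve → V1=1.065+1.277j, V2=-75.11-88.19j, V3=-89.81-88.19j, V4=-72.06-83.23j, V5=-72.15-83.72j, V6=-62.41-88.19j
aux → i_V1=0.01101+0.05534j, i_V2=-6.519+4.171j

4.659+1.301j A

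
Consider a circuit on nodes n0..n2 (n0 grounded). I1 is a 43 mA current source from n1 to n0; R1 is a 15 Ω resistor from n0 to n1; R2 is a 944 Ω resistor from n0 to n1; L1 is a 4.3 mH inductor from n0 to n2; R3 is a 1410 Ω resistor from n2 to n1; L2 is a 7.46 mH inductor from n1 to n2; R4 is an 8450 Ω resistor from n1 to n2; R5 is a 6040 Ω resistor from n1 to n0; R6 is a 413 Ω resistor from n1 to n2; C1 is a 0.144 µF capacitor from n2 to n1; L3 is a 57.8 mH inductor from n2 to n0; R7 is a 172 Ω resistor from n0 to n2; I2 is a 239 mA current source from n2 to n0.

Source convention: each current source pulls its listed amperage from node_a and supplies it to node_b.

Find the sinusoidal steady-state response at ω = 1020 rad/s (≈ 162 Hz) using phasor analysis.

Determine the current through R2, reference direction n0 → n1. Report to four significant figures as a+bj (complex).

Apply KCL at each of the 2 non-ground nodes and solve the resulting linear system.
Node n1: branches {I1, R1, R2, R3, L2, R4, R5, R6, C1} → V_1 = -0.7245-0.8856j
Node n2: branches {L1, R3, L2, R4, R6, C1, L3, R7, I2} → V_2 = -0.2679-0.9441j

0.0007674+0.0009382j A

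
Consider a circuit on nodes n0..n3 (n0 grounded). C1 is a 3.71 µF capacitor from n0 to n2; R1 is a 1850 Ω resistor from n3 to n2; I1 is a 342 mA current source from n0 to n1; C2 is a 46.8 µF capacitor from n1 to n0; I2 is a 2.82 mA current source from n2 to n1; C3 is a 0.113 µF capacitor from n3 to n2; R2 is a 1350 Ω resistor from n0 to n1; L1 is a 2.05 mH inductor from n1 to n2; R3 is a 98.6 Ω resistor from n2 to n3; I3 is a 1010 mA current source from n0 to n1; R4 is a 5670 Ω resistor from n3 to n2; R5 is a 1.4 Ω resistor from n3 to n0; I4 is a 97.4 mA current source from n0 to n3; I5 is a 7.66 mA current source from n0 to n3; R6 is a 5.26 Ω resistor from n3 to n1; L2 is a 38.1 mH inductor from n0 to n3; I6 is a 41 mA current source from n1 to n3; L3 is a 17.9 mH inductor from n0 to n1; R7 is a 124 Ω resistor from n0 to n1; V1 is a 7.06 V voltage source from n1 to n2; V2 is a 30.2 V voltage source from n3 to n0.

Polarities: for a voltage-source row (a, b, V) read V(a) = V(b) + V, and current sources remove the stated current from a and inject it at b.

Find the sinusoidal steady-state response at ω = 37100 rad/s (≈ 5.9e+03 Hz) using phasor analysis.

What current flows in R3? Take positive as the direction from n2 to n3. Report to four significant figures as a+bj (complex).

Apply KCL at each of the 3 non-ground nodes and solve the resulting linear system.
Node n1: branches {I1, C2, I2, R2, L1, I3, R6, I6, L3, R7, V1} → V_1 = 1.032-3.858j
Node n2: branches {C1, R1, I2, C3, L1, R3, R4, V1} → V_2 = -6.028-3.858j
Node n3: branches {R1, C3, R3, R4, R5, I4, I5, R6, L2, I6, V2} → V_3 = 30.20+0.000j
Source currents: i(V1)=0.1567-0.9306j, i(V2)=-27.35-0.9059j

-0.3674-0.03913j A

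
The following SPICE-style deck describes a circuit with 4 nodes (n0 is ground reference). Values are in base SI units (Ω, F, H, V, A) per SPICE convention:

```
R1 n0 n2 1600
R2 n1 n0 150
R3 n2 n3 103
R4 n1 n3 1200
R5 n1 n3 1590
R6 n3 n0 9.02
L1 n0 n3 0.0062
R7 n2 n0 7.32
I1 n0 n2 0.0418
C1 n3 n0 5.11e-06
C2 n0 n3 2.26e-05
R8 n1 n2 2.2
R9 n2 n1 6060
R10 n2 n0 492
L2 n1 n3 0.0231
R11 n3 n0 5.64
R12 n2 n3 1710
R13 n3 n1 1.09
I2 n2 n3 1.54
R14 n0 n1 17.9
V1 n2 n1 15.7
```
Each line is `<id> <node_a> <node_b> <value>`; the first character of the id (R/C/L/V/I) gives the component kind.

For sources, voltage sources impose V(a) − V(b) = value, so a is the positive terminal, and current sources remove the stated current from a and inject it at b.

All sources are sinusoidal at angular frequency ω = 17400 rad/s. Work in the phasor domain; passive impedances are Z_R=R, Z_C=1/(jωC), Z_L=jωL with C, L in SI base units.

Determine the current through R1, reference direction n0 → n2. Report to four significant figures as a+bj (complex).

-0.006897-0.0008207j A

MNA unknowns: 3 node voltages V₁..V_3 plus 1 source current (V1)
R1: Y=0.0006250+0.000j on G[0,2]
R2: Y=0.006667+0.000j on G[1,0]
R3: Y=0.009709+0.000j on G[2,3]
R4: Y=0.0008333+0.000j on G[1,3]
R5: Y=0.0006289+0.000j on G[1,3]
R6: Y=0.1109+0.000j on G[3,0]
L1: Y=0.000-0.009270j on G[0,3]
R7: Y=0.1366+0.000j on G[2,0]
I1: z[0]−=0.0418, z[2]+=0.0418
C1: Y=0.000+0.08891j on G[3,0]
C2: Y=0.000+0.3932j on G[0,3]
R8: Y=0.4545+0.000j on G[1,2]
R9: Y=0.0001650+0.000j on G[2,1]
R10: Y=0.002033+0.000j on G[2,0]
L2: Y=0.000-0.002488j on G[1,3]
R11: Y=0.1773+0.000j on G[3,0]
R12: Y=0.0005848+0.000j on G[2,3]
R13: Y=0.9174+0.000j on G[3,1]
I2: z[2]−=1.54, z[3]+=1.54
R14: Y=0.05587+0.000j on G[0,1]
V1: row V2−V1=15.7, i_V1 at 2,1
solve → V1=-4.665+1.313j, V2=11.04+1.313j, V3=-1.539+1.607j
aux → i_V1=-10.30-0.1798j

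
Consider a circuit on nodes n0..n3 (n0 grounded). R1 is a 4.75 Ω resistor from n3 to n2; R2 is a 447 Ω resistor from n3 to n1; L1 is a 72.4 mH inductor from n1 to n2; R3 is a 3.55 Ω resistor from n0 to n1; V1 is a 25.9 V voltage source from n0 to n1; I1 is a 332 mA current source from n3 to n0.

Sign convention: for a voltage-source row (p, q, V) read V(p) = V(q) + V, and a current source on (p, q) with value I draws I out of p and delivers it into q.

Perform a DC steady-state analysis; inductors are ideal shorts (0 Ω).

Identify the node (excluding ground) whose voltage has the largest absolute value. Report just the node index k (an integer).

MNA unknowns: 3 node voltages V₁..V_3 plus 2 source currents (L1, V1)
R1: Y=0.2105 on G[3,2]
R2: Y=0.002237 on G[3,1]
L1: row V1−V2=0, i_L1 at 1,2
R3: Y=0.2817 on G[0,1]
V1: row V0−V1=25.9, i_V1 at 0,1
I1: z[3]−=0.332, z[0]+=0.332
solve → V1=-25.90, V2=-25.90, V3=-27.46
aux → i_L1=0.3285, i_V1=-6.964

3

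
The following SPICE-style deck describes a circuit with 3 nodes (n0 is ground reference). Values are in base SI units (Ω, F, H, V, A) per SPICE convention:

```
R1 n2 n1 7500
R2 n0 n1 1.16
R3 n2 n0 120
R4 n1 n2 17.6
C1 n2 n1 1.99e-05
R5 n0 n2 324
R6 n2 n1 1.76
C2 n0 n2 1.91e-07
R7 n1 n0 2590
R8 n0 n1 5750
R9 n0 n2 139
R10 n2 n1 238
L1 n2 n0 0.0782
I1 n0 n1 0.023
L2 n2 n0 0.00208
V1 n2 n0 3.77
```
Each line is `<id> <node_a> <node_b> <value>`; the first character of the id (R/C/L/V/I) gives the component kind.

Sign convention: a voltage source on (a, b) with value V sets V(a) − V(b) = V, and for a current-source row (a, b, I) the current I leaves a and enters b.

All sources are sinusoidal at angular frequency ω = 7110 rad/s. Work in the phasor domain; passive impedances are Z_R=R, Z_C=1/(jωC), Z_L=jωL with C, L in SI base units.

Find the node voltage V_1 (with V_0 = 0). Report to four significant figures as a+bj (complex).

Element admittances at ω=7110 rad/s:
  Y(R1) = 0.0001333+0.000j S between n2,n1
  Y(R2) = 0.8621+0.000j S between n0,n1
  Y(R3) = 0.008333+0.000j S between n2,n0
  Y(R4) = 0.05682+0.000j S between n1,n2
  Y(C1) = 0.000+0.1415j S between n2,n1
  Y(R5) = 0.003086+0.000j S between n0,n2
  Y(R6) = 0.5682+0.000j S between n2,n1
  Y(C2) = 0.000+0.001358j S between n0,n2
  Y(R7) = 0.0003861+0.000j S between n1,n0
  Y(R8) = 0.0001739+0.000j S between n0,n1
  Y(R9) = 0.007194+0.000j S between n0,n2
  Y(R10) = 0.004202+0.000j S between n2,n1
  Y(L1) = 0.000-0.001799j S between n2,n0
  I1: injects 0.023 A into n1 (from n0)
  Y(L2) = 0.000-0.06762j S between n2,n0
  V1: constraint V(n2)−V(n0) = 3.77
Assemble and solve the 3×3 MNA system:
  V(n1)=1.625+0.2034j  V(n2)=3.770+0.000j
  i(V1)=-1.449+0.08110j

1.625+0.2034j V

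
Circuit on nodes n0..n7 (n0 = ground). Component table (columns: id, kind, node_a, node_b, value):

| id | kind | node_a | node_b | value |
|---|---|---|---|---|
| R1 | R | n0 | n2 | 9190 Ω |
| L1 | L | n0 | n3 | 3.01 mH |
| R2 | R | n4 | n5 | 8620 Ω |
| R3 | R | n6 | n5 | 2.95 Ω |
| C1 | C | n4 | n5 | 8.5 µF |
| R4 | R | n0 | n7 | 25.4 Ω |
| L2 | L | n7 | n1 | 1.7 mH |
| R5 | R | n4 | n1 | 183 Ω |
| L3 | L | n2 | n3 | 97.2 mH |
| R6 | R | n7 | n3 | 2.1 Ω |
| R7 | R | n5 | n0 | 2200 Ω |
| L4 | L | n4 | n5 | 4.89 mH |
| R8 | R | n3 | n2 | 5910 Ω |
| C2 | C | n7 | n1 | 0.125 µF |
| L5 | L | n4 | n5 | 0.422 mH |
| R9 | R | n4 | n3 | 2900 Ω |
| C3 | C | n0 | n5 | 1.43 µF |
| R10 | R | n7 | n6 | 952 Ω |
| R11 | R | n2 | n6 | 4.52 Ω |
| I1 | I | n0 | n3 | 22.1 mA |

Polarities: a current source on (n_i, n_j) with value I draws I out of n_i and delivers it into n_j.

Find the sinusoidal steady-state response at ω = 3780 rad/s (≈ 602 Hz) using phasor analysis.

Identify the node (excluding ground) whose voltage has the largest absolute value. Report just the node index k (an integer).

MNA unknowns: 7 node voltages V₁..V_7
R1: Y=0.0001088+0.000j on G[0,2]
L1: Y=0.000-0.08789j on G[0,3]
R2: Y=0.0001160+0.000j on G[4,5]
R3: Y=0.3390+0.000j on G[6,5]
C1: Y=0.000+0.03213j on G[4,5]
R4: Y=0.03937+0.000j on G[0,7]
L2: Y=0.000-0.1556j on G[7,1]
R5: Y=0.005464+0.000j on G[4,1]
L3: Y=0.000-0.002722j on G[2,3]
R6: Y=0.4762+0.000j on G[7,3]
R7: Y=0.0004545+0.000j on G[5,0]
L4: Y=0.000-0.05410j on G[4,5]
R8: Y=0.0001692+0.000j on G[3,2]
C2: Y=0.000+0.0004725j on G[7,1]
L5: Y=0.000-0.6269j on G[4,5]
R9: Y=0.0003448+0.000j on G[4,3]
C3: Y=0.000+0.005405j on G[0,5]
R10: Y=0.001050+0.000j on G[7,6]
R11: Y=0.2212+0.000j on G[2,6]
I1: z[0]−=0.0221, z[3]+=0.0221
solve → V1=0.09783+0.1988j, V2=0.1970+0.08335j, V3=0.1001+0.2132j, V4=0.1939+0.08007j, V5=0.1950+0.08093j, V6=0.1956+0.08210j, V7=0.09365+0.1955j

3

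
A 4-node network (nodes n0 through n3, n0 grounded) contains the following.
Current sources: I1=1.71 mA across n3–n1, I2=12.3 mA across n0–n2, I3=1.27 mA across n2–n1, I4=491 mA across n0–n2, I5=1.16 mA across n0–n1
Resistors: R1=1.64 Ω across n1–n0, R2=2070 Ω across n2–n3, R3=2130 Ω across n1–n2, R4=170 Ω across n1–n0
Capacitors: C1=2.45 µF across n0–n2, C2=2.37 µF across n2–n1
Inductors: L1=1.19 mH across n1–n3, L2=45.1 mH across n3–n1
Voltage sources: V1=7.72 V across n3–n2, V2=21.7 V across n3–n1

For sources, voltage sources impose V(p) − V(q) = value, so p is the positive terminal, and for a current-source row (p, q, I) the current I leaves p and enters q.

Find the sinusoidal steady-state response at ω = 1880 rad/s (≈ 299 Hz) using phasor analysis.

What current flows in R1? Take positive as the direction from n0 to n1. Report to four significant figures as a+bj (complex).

-0.4991+0.06751j A

Element admittances at ω=1880 rad/s:
  I1: injects 0.00171 A into n1 (from n3)
  Y(R1) = 0.6098+0.000j S between n1,n0
  I2: injects 0.0123 A into n2 (from n0)
  Y(C1) = 0.000+0.004606j S between n0,n2
  Y(R2) = 0.0004831+0.000j S between n2,n3
  Y(C2) = 0.000+0.004456j S between n2,n1
  I3: injects 0.00127 A into n1 (from n2)
  Y(R3) = 0.0004695+0.000j S between n1,n2
  I4: injects 0.491 A into n2 (from n0)
  Y(R4) = 0.005882+0.000j S between n1,n0
  I5: injects 0.00116 A into n1 (from n0)
  Y(L1) = 0.000-0.4470j S between n1,n3
  Y(L2) = 0.000-0.01179j S between n3,n1
  V1: constraint V(n3)−V(n2) = 7.72
  V2: constraint V(n3)−V(n1) = 21.7
Assemble and solve the 5×5 MNA system:
  V(n1)=0.8186-0.1107j  V(n2)=14.80-0.1107j  V(n3)=22.52-0.1107j
  i(V1)=-0.4987+0.1305j  i(V2)=0.4932+9.825j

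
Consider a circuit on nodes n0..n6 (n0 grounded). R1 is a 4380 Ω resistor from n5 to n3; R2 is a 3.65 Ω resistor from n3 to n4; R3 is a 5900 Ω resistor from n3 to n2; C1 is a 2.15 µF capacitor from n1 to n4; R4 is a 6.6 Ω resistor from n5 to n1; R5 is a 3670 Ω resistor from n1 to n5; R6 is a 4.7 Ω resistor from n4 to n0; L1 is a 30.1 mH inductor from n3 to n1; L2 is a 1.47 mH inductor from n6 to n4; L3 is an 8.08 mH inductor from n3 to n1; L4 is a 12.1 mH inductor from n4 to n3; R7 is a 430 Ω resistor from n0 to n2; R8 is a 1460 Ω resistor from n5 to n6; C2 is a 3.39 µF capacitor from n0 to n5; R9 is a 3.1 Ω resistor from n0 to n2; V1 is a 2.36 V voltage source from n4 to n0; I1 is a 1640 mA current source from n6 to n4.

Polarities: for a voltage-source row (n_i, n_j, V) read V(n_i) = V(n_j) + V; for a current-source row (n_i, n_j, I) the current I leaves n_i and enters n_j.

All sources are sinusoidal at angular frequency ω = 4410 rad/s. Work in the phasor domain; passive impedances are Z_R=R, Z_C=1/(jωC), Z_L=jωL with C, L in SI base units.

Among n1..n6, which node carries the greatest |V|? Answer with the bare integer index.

6

MNA unknowns: 6 node voltages V₁..V_6 plus 1 source current (V1)
R1: Y=0.0002283+0.000j on G[5,3]
R2: Y=0.2740+0.000j on G[3,4]
R3: Y=0.0001695+0.000j on G[3,2]
C1: Y=0.000+0.009482j on G[1,4]
R4: Y=0.1515+0.000j on G[5,1]
R5: Y=0.0002725+0.000j on G[1,5]
R6: Y=0.2128+0.000j on G[4,0]
L1: Y=0.000-0.007533j on G[3,1]
L2: Y=0.000-0.1543j on G[6,4]
L3: Y=0.000-0.02806j on G[3,1]
L4: Y=0.000-0.01874j on G[4,3]
R7: Y=0.002326+0.000j on G[0,2]
R8: Y=0.0006849+0.000j on G[5,6]
C2: Y=0.000+0.01495j on G[0,5]
R9: Y=0.3226+0.000j on G[0,2]
V1: row V4−V0=2.36, i_V1 at 4,0
I1: z[6]−=1.64, z[4]+=1.64
solve → V1=4.989-2.083j, V2=0.001129-0.0001990j, V3=2.166-0.3817j, V4=2.360+0.000j, V5=4.720-2.581j, V6=2.324-10.62j
aux → i_V1=-0.5411-0.07050j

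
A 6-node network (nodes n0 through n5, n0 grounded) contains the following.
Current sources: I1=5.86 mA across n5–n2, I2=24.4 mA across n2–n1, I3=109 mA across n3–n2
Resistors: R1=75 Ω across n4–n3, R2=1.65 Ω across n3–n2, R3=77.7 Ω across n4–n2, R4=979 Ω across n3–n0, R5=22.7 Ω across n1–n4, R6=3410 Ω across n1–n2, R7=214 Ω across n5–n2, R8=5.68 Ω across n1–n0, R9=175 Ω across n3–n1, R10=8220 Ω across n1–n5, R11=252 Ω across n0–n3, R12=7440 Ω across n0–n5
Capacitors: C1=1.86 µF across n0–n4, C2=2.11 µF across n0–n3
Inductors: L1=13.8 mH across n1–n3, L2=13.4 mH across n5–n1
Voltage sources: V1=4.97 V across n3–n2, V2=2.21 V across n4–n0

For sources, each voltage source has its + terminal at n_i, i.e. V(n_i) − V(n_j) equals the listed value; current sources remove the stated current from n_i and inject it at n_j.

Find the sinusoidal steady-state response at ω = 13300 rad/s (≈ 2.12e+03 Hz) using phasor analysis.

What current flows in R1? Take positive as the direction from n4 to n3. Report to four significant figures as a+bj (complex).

0.0001842+0.02094j A

MNA unknowns: 5 node voltages V₁..V_5 plus 2 source currents (V1, V2)
I1: z[5]−=0.00586, z[2]+=0.00586
I2: z[2]−=0.0244, z[1]+=0.0244
R1: Y=0.01333+0.000j on G[4,3]
I3: z[3]−=0.109, z[2]+=0.109
R2: Y=0.6061+0.000j on G[3,2]
R3: Y=0.01287+0.000j on G[4,2]
C1: Y=0.000+0.02474j on G[0,4]
R4: Y=0.001021+0.000j on G[3,0]
R5: Y=0.04405+0.000j on G[1,4]
R6: Y=0.0002933+0.000j on G[1,2]
R7: Y=0.004673+0.000j on G[5,2]
R8: Y=0.1761+0.000j on G[1,0]
R9: Y=0.005714+0.000j on G[3,1]
R10: Y=0.0001217+0.000j on G[1,5]
L1: Y=0.000-0.005448j on G[1,3]
R11: Y=0.003968+0.000j on G[0,3]
C2: Y=0.000+0.02806j on G[0,3]
L2: Y=0.000-0.005611j on G[5,1]
R12: Y=0.0001344+0.000j on G[0,5]
V1: row V3−V2=4.97, i_V1 at 3,2
V2: row V4−V0=2.21, i_V2 at 4,0
solve → V1=0.4849-0.05571j, V2=-2.774-1.571j, V3=2.196-1.571j, V4=2.210+0.000j, V5=-0.6729-2.808j
aux → i_V1=-3.177-0.01487j, i_V2=-0.1403-0.09828j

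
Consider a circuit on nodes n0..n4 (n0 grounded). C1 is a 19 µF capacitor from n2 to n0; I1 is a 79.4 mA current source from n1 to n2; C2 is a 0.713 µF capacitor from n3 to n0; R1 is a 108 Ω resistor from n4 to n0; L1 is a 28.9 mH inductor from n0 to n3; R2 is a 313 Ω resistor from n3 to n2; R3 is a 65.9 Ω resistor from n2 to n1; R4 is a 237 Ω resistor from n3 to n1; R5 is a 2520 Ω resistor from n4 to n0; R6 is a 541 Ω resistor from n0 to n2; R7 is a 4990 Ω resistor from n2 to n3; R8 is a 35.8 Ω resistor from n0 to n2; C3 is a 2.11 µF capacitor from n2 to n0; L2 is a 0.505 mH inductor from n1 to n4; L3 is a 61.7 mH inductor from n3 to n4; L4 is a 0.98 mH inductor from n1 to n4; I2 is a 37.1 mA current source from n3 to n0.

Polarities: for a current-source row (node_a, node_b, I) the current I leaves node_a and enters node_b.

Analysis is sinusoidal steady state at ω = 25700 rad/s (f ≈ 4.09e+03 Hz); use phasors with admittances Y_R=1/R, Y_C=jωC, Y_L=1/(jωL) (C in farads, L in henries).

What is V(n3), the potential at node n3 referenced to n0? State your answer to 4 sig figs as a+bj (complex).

MNA unknowns: 4 node voltages V₁..V_4
C1: Y=0.000+0.4883j on G[2,0]
I1: z[1]−=0.0794, z[2]+=0.0794
C2: Y=0.000+0.01832j on G[3,0]
R1: Y=0.009259+0.000j on G[4,0]
L1: Y=0.000-0.001346j on G[0,3]
R2: Y=0.003195+0.000j on G[3,2]
R3: Y=0.01517+0.000j on G[2,1]
R4: Y=0.004219+0.000j on G[3,1]
R5: Y=0.0003968+0.000j on G[4,0]
R6: Y=0.001848+0.000j on G[0,2]
R7: Y=0.0002004+0.000j on G[2,3]
R8: Y=0.02793+0.000j on G[0,2]
C3: Y=0.000+0.05423j on G[2,0]
L2: Y=0.000-0.07705j on G[1,4]
L3: Y=0.000-0.0006306j on G[3,4]
L4: Y=0.000-0.03970j on G[1,4]
I2: z[3]−=0.0371, z[0]+=0.0371
solve → V1=-2.838+0.2146j, V2=0.02687-0.05822j, V3=-1.016+2.506j, V4=-2.791+0.4565j

-1.016+2.506j V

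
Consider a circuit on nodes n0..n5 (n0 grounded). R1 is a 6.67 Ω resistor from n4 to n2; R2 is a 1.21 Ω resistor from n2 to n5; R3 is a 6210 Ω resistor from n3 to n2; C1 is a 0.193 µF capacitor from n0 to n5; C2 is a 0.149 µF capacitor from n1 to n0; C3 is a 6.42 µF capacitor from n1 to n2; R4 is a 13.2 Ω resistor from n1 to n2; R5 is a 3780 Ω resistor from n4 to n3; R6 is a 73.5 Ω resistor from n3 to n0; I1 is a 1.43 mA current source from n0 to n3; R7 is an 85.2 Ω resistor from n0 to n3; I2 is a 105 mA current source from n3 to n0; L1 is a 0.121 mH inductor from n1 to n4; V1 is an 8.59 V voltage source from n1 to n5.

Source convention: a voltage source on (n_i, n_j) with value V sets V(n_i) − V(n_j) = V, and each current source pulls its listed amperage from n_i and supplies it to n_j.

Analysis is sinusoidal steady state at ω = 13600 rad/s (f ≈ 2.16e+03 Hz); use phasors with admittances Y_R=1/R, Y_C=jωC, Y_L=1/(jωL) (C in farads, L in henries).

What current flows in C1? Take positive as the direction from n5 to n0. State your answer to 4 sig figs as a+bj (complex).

Element admittances at ω=13600 rad/s:
  Y(R1) = 0.1499+0.000j S between n4,n2
  Y(R2) = 0.8264+0.000j S between n2,n5
  Y(R3) = 0.0001610+0.000j S between n3,n2
  Y(C1) = 0.000+0.002625j S between n0,n5
  Y(C2) = 0.000+0.002026j S between n1,n0
  Y(C3) = 0.000+0.08731j S between n1,n2
  Y(R4) = 0.07576+0.000j S between n1,n2
  Y(R5) = 0.0002646+0.000j S between n4,n3
  Y(R6) = 0.01361+0.000j S between n3,n0
  I1: injects 0.00143 A into n3 (from n0)
  Y(R7) = 0.01174+0.000j S between n0,n3
  I2: injects 0.105 A into n0 (from n3)
  Y(L1) = 0.000-0.6077j S between n1,n4
  V1: constraint V(n1)−V(n5) = 8.59
Assemble and solve the 6×6 MNA system:
  V(n1)=4.874+0.5490j  V(n2)=-1.912+0.8895j  V(n3)=-3.986-0.004842j  V(n4)=4.404-1.013j  V(n5)=-3.716+0.5490j
  i(V1)=-1.492-0.2911j

-0.001441-0.009754j A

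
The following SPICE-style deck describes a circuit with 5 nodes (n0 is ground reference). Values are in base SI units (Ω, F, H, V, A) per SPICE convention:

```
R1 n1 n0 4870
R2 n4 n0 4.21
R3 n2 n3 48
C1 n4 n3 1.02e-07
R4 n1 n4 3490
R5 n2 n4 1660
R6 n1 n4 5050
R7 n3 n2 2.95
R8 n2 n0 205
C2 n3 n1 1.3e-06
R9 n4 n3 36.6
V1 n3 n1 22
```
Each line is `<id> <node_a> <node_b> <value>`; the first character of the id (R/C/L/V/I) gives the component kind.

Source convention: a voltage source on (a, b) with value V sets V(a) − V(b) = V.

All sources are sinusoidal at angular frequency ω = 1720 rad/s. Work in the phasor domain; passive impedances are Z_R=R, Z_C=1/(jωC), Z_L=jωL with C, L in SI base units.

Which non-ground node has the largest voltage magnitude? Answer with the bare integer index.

1

MNA unknowns: 4 node voltages V₁..V_4 plus 1 source current (V1)
R1: Y=0.0002053+0.000j on G[1,0]
R2: Y=0.2375+0.000j on G[4,0]
R3: Y=0.02083+0.000j on G[2,3]
C1: Y=0.000+0.0001754j on G[4,3]
R4: Y=0.0002865+0.000j on G[1,4]
R5: Y=0.0006024+0.000j on G[2,4]
R6: Y=0.0001980+0.000j on G[1,4]
R7: Y=0.3390+0.000j on G[3,2]
R8: Y=0.004878+0.000j on G[2,0]
C2: Y=0.000+0.002236j on G[3,1]
R9: Y=0.02732+0.000j on G[4,3]
V1: row V3−V1=22, i_V1 at 3,1
solve → V1=-21.54-0.002336j, V2=0.4552-0.002301j, V3=0.4621-0.002336j, V4=0.009270+4.928e-05j
aux → i_V1=-0.01486-0.04919j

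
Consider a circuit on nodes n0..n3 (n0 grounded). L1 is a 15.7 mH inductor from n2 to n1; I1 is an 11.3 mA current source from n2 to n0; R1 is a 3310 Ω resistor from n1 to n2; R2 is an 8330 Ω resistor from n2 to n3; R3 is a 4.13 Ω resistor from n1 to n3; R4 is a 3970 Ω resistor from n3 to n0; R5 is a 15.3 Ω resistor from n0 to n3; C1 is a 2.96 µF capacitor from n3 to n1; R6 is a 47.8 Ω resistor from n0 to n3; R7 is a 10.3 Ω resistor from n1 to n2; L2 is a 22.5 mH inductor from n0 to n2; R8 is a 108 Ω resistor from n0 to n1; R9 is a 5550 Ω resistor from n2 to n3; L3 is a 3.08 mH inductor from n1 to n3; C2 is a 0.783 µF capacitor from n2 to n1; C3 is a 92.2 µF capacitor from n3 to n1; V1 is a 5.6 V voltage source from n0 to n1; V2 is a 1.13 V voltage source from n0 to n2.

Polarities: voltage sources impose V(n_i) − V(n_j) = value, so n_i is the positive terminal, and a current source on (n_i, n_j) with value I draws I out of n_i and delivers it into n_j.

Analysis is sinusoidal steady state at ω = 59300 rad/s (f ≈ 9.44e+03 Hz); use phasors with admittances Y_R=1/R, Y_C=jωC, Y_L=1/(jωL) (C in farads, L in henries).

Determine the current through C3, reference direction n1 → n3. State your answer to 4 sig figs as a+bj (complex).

-0.4697-0.02741j A

Apply KCL at each of the 3 non-ground nodes and solve the resulting linear system.
Node n1: branches {L1, R1, R3, C1, R7, R8, L3, C2, C3, V1} → V_1 = -5.600+0.000j
Node n2: branches {L1, I1, R1, R2, R7, L2, R9, C2, V2} → V_2 = -1.130+0.000j
Node n3: branches {R2, R3, R4, R5, C1, R6, R9, L3, C3} → V_3 = -5.595-0.08590j
Source currents: i(V1)=-0.9727-0.2102j, i(V2)=0.4480+0.2036j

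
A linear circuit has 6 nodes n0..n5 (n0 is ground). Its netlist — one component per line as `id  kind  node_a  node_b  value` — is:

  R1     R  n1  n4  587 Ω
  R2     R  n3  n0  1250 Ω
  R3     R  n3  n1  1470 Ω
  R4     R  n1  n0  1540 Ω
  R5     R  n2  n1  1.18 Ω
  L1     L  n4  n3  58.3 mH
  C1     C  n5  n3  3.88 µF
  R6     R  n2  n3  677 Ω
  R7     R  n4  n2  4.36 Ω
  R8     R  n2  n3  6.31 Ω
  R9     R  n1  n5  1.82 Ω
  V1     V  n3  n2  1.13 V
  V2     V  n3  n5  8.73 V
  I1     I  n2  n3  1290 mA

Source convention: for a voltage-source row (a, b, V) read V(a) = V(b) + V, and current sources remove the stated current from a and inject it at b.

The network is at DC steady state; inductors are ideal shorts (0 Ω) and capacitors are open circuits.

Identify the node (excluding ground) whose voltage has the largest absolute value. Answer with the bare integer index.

Apply KCL at each of the 5 non-ground nodes and solve the resulting linear system.
Node n1: branches {R1, R3, R4, R5, R9} → V_1 = -2.269
Node n2: branches {R5, R6, R7, R8, V1, I1} → V_2 = 0.7120
Node n3: branches {R2, R3, L1, C1, R6, R8, V1, V2, I1} → V_3 = 1.842
Node n4: branches {R1, L1, R7} → V_4 = 1.842
Node n5: branches {C1, R9, V2} → V_5 = -6.888
Source currents: i(L1)=-0.2662, i(V1)=3.377, i(V2)=-2.538

5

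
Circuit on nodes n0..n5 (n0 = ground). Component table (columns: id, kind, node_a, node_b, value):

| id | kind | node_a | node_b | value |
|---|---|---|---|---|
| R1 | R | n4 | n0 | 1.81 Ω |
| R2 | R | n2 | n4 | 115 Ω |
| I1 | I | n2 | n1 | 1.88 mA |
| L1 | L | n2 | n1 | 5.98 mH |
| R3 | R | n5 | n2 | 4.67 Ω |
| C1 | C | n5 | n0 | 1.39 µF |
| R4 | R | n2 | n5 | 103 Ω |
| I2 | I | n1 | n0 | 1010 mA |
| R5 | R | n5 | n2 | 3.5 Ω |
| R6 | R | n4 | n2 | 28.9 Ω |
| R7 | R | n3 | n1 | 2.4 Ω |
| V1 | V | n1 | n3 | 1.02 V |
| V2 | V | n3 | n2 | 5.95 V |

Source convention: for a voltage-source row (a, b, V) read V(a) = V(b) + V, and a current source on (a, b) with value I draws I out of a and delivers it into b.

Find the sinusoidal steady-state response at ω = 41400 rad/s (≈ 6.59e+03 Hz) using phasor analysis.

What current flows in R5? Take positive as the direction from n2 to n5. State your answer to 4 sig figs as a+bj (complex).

Apply KCL at each of the 5 non-ground nodes and solve the resulting linear system.
Node n1: branches {I1, L1, I2, R7, V1} → V_1 = -1.744+10.63j
Node n2: branches {R2, I1, L1, R3, R4, R5, R6, V2} → V_2 = -8.714+10.63j
Node n3: branches {R7, V1, V2} → V_3 = -2.764+10.63j
Node n4: branches {R1, R2, R6} → V_4 = -0.6333+0.7727j
Node n5: branches {R3, C1, R4, R5} → V_5 = -7.419+11.47j
Source currents: i(V1)=-1.433+0.02815j, i(V2)=-1.008+0.02815j

-0.3701-0.2394j A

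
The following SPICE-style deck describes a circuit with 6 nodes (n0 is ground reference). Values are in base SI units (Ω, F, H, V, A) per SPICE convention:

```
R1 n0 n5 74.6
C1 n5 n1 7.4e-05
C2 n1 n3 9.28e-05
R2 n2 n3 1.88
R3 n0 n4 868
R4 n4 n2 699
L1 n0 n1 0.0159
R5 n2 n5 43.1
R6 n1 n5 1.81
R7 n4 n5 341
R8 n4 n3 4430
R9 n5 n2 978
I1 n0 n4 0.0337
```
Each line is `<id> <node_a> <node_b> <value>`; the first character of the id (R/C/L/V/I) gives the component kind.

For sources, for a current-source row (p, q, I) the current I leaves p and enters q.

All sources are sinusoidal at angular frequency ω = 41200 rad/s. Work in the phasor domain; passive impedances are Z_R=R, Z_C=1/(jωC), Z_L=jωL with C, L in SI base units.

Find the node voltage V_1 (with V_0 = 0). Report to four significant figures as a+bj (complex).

MNA unknowns: 5 node voltages V₁..V_5
R1: Y=0.01340+0.000j on G[0,5]
C1: Y=0.000+3.049j on G[5,1]
C2: Y=0.000+3.823j on G[1,3]
R2: Y=0.5319+0.000j on G[2,3]
R3: Y=0.001152+0.000j on G[0,4]
R4: Y=0.001431+0.000j on G[4,2]
L1: Y=0.000-0.001527j on G[0,1]
R5: Y=0.02320+0.000j on G[2,5]
R6: Y=0.5525+0.000j on G[1,5]
R7: Y=0.002933+0.000j on G[4,5]
R8: Y=0.0002257+0.000j on G[4,3]
R9: Y=0.001022+0.000j on G[5,2]
I1: z[0]−=0.0337, z[4]+=0.0337
solve → V1=1.861+0.1959j, V2=1.875+0.1937j, V3=1.861+0.1936j, V4=7.360+0.1572j, V5=1.859+0.1984j

1.861+0.1959j V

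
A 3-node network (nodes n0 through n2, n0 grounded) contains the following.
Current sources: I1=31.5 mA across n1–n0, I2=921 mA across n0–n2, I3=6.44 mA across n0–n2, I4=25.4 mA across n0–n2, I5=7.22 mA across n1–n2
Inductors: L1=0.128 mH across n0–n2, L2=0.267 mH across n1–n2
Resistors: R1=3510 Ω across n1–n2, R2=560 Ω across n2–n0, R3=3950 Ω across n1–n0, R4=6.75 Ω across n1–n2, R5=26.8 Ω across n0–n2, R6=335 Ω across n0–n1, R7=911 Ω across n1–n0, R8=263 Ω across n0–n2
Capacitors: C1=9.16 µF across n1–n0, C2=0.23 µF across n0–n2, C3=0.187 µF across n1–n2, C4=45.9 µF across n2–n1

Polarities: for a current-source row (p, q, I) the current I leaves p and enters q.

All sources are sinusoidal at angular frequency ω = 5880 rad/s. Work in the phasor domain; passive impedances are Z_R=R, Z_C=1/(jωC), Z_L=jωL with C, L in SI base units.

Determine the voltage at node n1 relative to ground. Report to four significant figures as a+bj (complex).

0.03924+0.7165j V

Apply KCL at each of the 2 non-ground nodes and solve the resulting linear system.
Node n1: branches {I1, R1, L2, R3, R4, C1, R6, R7, C3, C4, I5} → V_1 = 0.03924+0.7165j
Node n2: branches {L1, R1, L2, I2, R2, R4, R5, C2, I3, C3, C4, I4, R8, I5} → V_2 = 0.02728+0.7222j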